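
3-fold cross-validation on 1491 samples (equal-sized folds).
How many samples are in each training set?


Each validation fold has 1491/3 = 497 samples. Training set = 1491 - 497 = 994.

994


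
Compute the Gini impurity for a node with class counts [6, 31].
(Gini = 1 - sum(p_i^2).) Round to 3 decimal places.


Total = 37. Proportions: 6/37, 31/37. sum(p_i^2) = 0.7283. Gini = 1 - 0.7283 = 0.2717, which rounds to 0.272.

0.272


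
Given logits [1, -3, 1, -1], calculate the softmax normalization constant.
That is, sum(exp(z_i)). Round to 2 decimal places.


Denom = e^1=2.7183 + e^-3=0.0498 + e^1=2.7183 + e^-1=0.3679. Sum = 5.8543, which rounds to 5.85.

5.85


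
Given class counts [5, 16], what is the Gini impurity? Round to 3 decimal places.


Total = 21. Proportions: 5/21, 16/21. sum(p_i^2) = 0.6372. Gini = 1 - 0.6372 = 0.3628, which rounds to 0.363.

0.363


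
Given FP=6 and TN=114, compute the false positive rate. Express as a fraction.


FPR = FP / (FP + TN) = 6 / 120 = 1/20.

1/20


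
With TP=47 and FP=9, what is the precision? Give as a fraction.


Precision = TP / (TP + FP) = 47 / 56 = 47/56.

47/56


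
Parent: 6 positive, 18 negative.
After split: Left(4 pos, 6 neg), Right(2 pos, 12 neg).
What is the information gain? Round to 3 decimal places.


H(parent) = 0.8113. H(left) = 0.9710, H(right) = 0.5917. Weighted = (10/24)*0.9710 + (14/24)*0.5917 = 0.7497. IG = 0.8113 - 0.7497 = 0.0616, which rounds to 0.062.

0.062


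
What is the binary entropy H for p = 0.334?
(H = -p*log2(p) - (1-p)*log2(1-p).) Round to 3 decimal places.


H = -0.334*log2(0.334) - 0.666*log2(0.666) = 0.919.

0.919


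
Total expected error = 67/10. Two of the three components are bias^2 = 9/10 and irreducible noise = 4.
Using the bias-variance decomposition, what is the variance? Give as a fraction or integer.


Total error = bias^2 + variance + irreducible noise. So variance = 67/10 - 9/10 - 4 = 9/5.

9/5


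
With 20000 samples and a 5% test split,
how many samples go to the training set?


Test set = 20000 * 5% = 1000. Training set = 20000 - 1000 = 19000.

19000


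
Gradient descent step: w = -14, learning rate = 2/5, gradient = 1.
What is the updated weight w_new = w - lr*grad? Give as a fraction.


w_new = -14 - 2/5 * 1 = -14 - 2/5 = -72/5.

-72/5


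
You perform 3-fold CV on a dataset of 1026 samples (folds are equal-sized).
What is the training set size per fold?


Each validation fold has 1026/3 = 342 samples. Training set = 1026 - 342 = 684.

684


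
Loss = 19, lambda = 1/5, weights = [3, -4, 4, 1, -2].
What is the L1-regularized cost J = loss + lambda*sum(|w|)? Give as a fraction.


L1 norm = sum(|w|) = 14. J = 19 + 1/5 * 14 = 109/5.

109/5


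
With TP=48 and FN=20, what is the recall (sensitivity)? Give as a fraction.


Recall = TP / (TP + FN) = 48 / 68 = 12/17.

12/17


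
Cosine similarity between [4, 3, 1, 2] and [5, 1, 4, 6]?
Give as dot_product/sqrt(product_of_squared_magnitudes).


dot = 39. |a|^2 = 30, |b|^2 = 78. cos = 39/sqrt(2340).

39/sqrt(2340)


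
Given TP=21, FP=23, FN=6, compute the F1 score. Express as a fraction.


Precision = 21/44 = 21/44. Recall = 21/27 = 7/9. F1 = 2*P*R/(P+R) = 42/71.

42/71


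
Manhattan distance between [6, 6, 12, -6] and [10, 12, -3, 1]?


d = sum of absolute differences: |6-10|=4 + |6-12|=6 + |12--3|=15 + |-6-1|=7 = 32.

32


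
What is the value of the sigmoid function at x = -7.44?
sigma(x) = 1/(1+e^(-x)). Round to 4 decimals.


sigma(-7.44) = 1/(1+e^(7.44)) = 1/(1+1702.750221) = 1/1703.750221 = 0.0006.

0.0006


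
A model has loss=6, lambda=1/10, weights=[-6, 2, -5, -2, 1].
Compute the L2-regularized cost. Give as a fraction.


L2 sq norm = sum(w^2) = 70. J = 6 + 1/10 * 70 = 13.

13


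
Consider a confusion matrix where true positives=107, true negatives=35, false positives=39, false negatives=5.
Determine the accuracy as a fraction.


Accuracy = (TP + TN) / (TP + TN + FP + FN) = (107 + 35) / 186 = 71/93.

71/93


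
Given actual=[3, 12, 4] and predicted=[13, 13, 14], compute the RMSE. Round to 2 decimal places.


MSE = 67.0000. RMSE = sqrt(67.0000) = 8.19.

8.19


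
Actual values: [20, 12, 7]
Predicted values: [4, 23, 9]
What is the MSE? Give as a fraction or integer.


MSE = (1/3) * ((20-4)^2=256 + (12-23)^2=121 + (7-9)^2=4). Sum = 381. MSE = 127.

127


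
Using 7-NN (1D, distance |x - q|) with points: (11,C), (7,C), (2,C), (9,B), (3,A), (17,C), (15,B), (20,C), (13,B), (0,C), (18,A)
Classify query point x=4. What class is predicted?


Distances: |11-4|=7, |7-4|=3, |2-4|=2, |9-4|=5, |3-4|=1, |17-4|=13, |15-4|=11, |20-4|=16, |13-4|=9, |0-4|=4, |18-4|=14. 7 nearest: (3,A), (2,C), (7,C), (0,C), (9,B), (11,C), (13,B). Counts: {'A': 1, 'C': 4, 'B': 2}. Majority class: C.

C


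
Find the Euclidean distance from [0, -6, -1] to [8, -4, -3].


d = sqrt(sum of squared differences). (0-8)^2=64, (-6--4)^2=4, (-1--3)^2=4. Sum = 72.

sqrt(72)


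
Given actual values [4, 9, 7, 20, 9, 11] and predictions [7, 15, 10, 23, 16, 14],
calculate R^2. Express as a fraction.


Mean(y) = 10. SS_res = 121. SS_tot = 148. R^2 = 1 - 121/(148) = 27/148.

27/148


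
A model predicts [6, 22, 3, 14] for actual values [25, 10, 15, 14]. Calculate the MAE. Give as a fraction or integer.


MAE = (1/4) * (|25-6|=19 + |10-22|=12 + |15-3|=12 + |14-14|=0). Sum = 43. MAE = 43/4.

43/4


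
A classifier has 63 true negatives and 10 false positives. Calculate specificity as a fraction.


Specificity = TN / (TN + FP) = 63 / 73 = 63/73.

63/73


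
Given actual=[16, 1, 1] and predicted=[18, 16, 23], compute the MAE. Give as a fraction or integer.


MAE = (1/3) * (|16-18|=2 + |1-16|=15 + |1-23|=22). Sum = 39. MAE = 13.

13


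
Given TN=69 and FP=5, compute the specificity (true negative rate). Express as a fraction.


Specificity = TN / (TN + FP) = 69 / 74 = 69/74.

69/74


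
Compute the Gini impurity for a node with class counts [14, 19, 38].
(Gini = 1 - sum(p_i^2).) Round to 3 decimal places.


Total = 71. Proportions: 14/71, 19/71, 38/71. sum(p_i^2) = 0.3969. Gini = 1 - 0.3969 = 0.6031, which rounds to 0.603.

0.603


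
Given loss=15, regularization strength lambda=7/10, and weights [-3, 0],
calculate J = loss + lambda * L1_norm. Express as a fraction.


L1 norm = sum(|w|) = 3. J = 15 + 7/10 * 3 = 171/10.

171/10


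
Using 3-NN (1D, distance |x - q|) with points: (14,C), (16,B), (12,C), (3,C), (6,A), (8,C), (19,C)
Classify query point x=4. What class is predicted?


Distances: |14-4|=10, |16-4|=12, |12-4|=8, |3-4|=1, |6-4|=2, |8-4|=4, |19-4|=15. 3 nearest: (3,C), (6,A), (8,C). Counts: {'C': 2, 'A': 1}. Majority class: C.

C


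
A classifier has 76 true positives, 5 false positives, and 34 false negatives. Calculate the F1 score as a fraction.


Precision = 76/81 = 76/81. Recall = 76/110 = 38/55. F1 = 2*P*R/(P+R) = 152/191.

152/191


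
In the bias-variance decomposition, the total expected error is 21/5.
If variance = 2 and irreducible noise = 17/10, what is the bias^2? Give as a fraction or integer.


Total error = bias^2 + variance + irreducible noise. So bias^2 = 21/5 - 2 - 17/10 = 1/2.

1/2


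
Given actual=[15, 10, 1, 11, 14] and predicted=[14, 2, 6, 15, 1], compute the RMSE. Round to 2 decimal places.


MSE = 55.0000. RMSE = sqrt(55.0000) = 7.42.

7.42


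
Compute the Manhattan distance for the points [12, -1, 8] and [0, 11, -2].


d = sum of absolute differences: |12-0|=12 + |-1-11|=12 + |8--2|=10 = 34.

34


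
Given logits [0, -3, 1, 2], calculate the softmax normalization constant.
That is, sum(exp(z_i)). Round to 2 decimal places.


Denom = e^0=1.0000 + e^-3=0.0498 + e^1=2.7183 + e^2=7.3891. Sum = 11.1572, which rounds to 11.16.

11.16


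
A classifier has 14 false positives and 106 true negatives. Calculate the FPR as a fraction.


FPR = FP / (FP + TN) = 14 / 120 = 7/60.

7/60


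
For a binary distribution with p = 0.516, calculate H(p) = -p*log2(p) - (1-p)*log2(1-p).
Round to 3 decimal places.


H = -0.516*log2(0.516) - 0.484*log2(0.484) = 0.999.

0.999


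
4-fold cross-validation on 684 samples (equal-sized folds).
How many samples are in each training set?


Each validation fold has 684/4 = 171 samples. Training set = 684 - 171 = 513.

513


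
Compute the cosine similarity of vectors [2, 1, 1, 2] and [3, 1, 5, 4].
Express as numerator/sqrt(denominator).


dot = 20. |a|^2 = 10, |b|^2 = 51. cos = 20/sqrt(510).

20/sqrt(510)


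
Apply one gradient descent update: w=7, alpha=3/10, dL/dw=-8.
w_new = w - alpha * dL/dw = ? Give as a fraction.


w_new = 7 - 3/10 * -8 = 7 - -12/5 = 47/5.

47/5


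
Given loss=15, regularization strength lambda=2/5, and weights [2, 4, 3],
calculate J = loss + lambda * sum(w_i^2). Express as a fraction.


L2 sq norm = sum(w^2) = 29. J = 15 + 2/5 * 29 = 133/5.

133/5


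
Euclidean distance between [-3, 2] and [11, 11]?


d = sqrt(sum of squared differences). (-3-11)^2=196, (2-11)^2=81. Sum = 277.

sqrt(277)


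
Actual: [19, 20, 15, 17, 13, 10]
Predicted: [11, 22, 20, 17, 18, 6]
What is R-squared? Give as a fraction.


Mean(y) = 47/3. SS_res = 134. SS_tot = 214/3. R^2 = 1 - 134/(214/3) = -94/107.

-94/107


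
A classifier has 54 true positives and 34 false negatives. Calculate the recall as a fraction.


Recall = TP / (TP + FN) = 54 / 88 = 27/44.

27/44


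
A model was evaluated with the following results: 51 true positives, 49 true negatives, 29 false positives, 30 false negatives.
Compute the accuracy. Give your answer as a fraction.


Accuracy = (TP + TN) / (TP + TN + FP + FN) = (51 + 49) / 159 = 100/159.

100/159


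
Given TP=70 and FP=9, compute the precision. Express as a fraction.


Precision = TP / (TP + FP) = 70 / 79 = 70/79.

70/79


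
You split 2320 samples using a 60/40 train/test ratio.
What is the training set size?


Test set = 2320 * 40% = 928. Training set = 2320 - 928 = 1392.

1392


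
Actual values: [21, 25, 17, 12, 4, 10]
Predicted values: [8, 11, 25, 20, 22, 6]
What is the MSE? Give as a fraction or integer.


MSE = (1/6) * ((21-8)^2=169 + (25-11)^2=196 + (17-25)^2=64 + (12-20)^2=64 + (4-22)^2=324 + (10-6)^2=16). Sum = 833. MSE = 833/6.

833/6


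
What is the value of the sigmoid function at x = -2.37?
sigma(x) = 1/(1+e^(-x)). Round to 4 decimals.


sigma(-2.37) = 1/(1+e^(2.37)) = 1/(1+10.697392) = 1/11.697392 = 0.0855.

0.0855


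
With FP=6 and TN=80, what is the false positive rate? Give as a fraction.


FPR = FP / (FP + TN) = 6 / 86 = 3/43.

3/43


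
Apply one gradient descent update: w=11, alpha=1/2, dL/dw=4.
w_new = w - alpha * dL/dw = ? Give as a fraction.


w_new = 11 - 1/2 * 4 = 11 - 2 = 9.

9


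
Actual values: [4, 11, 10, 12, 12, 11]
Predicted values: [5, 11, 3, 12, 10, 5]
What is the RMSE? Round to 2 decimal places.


MSE = 15.0000. RMSE = sqrt(15.0000) = 3.87.

3.87


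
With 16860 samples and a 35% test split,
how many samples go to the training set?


Test set = 16860 * 35% = 5901. Training set = 16860 - 5901 = 10959.

10959


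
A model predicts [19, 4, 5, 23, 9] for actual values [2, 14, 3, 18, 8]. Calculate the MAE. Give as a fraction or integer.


MAE = (1/5) * (|2-19|=17 + |14-4|=10 + |3-5|=2 + |18-23|=5 + |8-9|=1). Sum = 35. MAE = 7.

7


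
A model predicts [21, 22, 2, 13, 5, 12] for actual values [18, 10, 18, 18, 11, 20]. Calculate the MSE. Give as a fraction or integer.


MSE = (1/6) * ((18-21)^2=9 + (10-22)^2=144 + (18-2)^2=256 + (18-13)^2=25 + (11-5)^2=36 + (20-12)^2=64). Sum = 534. MSE = 89.

89


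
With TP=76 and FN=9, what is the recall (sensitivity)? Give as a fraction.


Recall = TP / (TP + FN) = 76 / 85 = 76/85.

76/85


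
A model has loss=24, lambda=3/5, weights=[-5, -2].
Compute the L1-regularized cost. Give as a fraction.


L1 norm = sum(|w|) = 7. J = 24 + 3/5 * 7 = 141/5.

141/5


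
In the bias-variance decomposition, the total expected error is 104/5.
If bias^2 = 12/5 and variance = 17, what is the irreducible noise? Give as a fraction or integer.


Total error = bias^2 + variance + irreducible noise. So irreducible noise = 104/5 - 12/5 - 17 = 7/5.

7/5


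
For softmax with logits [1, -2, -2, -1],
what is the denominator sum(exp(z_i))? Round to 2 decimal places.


Denom = e^1=2.7183 + e^-2=0.1353 + e^-2=0.1353 + e^-1=0.3679. Sum = 3.3568, which rounds to 3.36.

3.36


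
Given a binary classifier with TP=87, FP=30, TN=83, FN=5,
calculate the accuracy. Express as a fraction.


Accuracy = (TP + TN) / (TP + TN + FP + FN) = (87 + 83) / 205 = 34/41.

34/41


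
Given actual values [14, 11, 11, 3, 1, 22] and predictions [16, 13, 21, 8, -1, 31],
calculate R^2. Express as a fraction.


Mean(y) = 31/3. SS_res = 218. SS_tot = 874/3. R^2 = 1 - 218/(874/3) = 110/437.

110/437


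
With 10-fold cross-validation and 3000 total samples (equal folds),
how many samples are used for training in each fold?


Each validation fold has 3000/10 = 300 samples. Training set = 3000 - 300 = 2700.

2700


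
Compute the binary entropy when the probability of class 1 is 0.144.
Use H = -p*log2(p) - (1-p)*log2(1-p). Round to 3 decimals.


H = -0.144*log2(0.144) - 0.856*log2(0.856) = 0.595.

0.595


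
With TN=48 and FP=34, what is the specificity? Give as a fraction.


Specificity = TN / (TN + FP) = 48 / 82 = 24/41.

24/41


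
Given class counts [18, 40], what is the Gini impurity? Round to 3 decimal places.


Total = 58. Proportions: 18/58, 40/58. sum(p_i^2) = 0.5719. Gini = 1 - 0.5719 = 0.4281, which rounds to 0.428.

0.428


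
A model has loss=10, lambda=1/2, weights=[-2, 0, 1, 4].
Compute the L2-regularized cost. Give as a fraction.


L2 sq norm = sum(w^2) = 21. J = 10 + 1/2 * 21 = 41/2.

41/2


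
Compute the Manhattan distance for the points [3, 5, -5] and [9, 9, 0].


d = sum of absolute differences: |3-9|=6 + |5-9|=4 + |-5-0|=5 = 15.

15


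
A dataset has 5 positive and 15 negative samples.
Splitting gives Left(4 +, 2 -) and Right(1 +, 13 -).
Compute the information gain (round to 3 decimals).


H(parent) = 0.8113. H(left) = 0.9183, H(right) = 0.3712. Weighted = (6/20)*0.9183 + (14/20)*0.3712 = 0.5353. IG = 0.8113 - 0.5353 = 0.2760, which rounds to 0.276.

0.276


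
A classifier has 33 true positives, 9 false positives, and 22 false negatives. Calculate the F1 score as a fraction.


Precision = 33/42 = 11/14. Recall = 33/55 = 3/5. F1 = 2*P*R/(P+R) = 66/97.

66/97


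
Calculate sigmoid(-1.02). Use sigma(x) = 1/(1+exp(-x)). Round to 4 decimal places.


sigma(-1.02) = 1/(1+e^(1.02)) = 1/(1+2.773195) = 1/3.773195 = 0.2650.

0.2650


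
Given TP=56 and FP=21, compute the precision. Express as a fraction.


Precision = TP / (TP + FP) = 56 / 77 = 8/11.

8/11


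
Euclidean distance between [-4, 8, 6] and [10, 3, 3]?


d = sqrt(sum of squared differences). (-4-10)^2=196, (8-3)^2=25, (6-3)^2=9. Sum = 230.

sqrt(230)


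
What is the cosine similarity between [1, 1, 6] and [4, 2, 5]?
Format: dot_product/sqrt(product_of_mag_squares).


dot = 36. |a|^2 = 38, |b|^2 = 45. cos = 36/sqrt(1710).

36/sqrt(1710)


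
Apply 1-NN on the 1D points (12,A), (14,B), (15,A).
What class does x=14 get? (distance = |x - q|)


Distances: |12-14|=2, |14-14|=0, |15-14|=1. 1 nearest: (14,B). Counts: {'B': 1}. Majority class: B.

B


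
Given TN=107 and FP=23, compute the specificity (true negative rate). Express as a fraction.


Specificity = TN / (TN + FP) = 107 / 130 = 107/130.

107/130


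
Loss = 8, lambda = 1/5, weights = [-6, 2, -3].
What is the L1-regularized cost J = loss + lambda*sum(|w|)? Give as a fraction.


L1 norm = sum(|w|) = 11. J = 8 + 1/5 * 11 = 51/5.

51/5


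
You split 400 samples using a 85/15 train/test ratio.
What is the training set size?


Test set = 400 * 15% = 60. Training set = 400 - 60 = 340.

340


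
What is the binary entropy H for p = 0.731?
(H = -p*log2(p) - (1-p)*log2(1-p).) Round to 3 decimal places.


H = -0.731*log2(0.731) - 0.269*log2(0.269) = 0.840.

0.840


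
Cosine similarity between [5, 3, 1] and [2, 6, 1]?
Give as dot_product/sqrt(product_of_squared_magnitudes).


dot = 29. |a|^2 = 35, |b|^2 = 41. cos = 29/sqrt(1435).

29/sqrt(1435)


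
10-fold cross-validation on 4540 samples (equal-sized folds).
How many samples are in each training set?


Each validation fold has 4540/10 = 454 samples. Training set = 4540 - 454 = 4086.

4086


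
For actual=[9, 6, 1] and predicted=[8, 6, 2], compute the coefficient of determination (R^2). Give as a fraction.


Mean(y) = 16/3. SS_res = 2. SS_tot = 98/3. R^2 = 1 - 2/(98/3) = 46/49.

46/49


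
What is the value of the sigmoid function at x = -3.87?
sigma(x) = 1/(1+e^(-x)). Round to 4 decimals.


sigma(-3.87) = 1/(1+e^(3.87)) = 1/(1+47.942386) = 1/48.942386 = 0.0204.

0.0204


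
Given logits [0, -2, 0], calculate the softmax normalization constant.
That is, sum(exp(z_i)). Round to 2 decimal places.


Denom = e^0=1.0000 + e^-2=0.1353 + e^0=1.0000. Sum = 2.1353, which rounds to 2.14.

2.14


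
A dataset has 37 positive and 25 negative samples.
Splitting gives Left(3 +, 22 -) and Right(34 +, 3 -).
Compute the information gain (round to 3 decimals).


H(parent) = 0.9728. H(left) = 0.5294, H(right) = 0.4060. Weighted = (25/62)*0.5294 + (37/62)*0.4060 = 0.4558. IG = 0.9728 - 0.4558 = 0.5170, which rounds to 0.517.

0.517


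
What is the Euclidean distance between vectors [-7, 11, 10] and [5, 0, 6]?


d = sqrt(sum of squared differences). (-7-5)^2=144, (11-0)^2=121, (10-6)^2=16. Sum = 281.

sqrt(281)


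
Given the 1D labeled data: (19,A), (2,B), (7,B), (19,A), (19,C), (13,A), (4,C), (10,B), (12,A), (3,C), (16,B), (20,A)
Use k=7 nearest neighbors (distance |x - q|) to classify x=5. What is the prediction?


Distances: |19-5|=14, |2-5|=3, |7-5|=2, |19-5|=14, |19-5|=14, |13-5|=8, |4-5|=1, |10-5|=5, |12-5|=7, |3-5|=2, |16-5|=11, |20-5|=15. 7 nearest: (4,C), (7,B), (3,C), (2,B), (10,B), (12,A), (13,A). Counts: {'C': 2, 'B': 3, 'A': 2}. Majority class: B.

B


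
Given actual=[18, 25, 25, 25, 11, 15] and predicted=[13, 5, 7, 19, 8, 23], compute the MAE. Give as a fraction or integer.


MAE = (1/6) * (|18-13|=5 + |25-5|=20 + |25-7|=18 + |25-19|=6 + |11-8|=3 + |15-23|=8). Sum = 60. MAE = 10.

10


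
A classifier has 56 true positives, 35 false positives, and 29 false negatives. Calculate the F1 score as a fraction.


Precision = 56/91 = 8/13. Recall = 56/85 = 56/85. F1 = 2*P*R/(P+R) = 7/11.

7/11


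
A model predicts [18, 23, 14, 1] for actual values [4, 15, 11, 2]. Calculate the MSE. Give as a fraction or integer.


MSE = (1/4) * ((4-18)^2=196 + (15-23)^2=64 + (11-14)^2=9 + (2-1)^2=1). Sum = 270. MSE = 135/2.

135/2


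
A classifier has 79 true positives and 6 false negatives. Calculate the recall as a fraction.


Recall = TP / (TP + FN) = 79 / 85 = 79/85.

79/85


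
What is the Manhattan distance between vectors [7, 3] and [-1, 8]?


d = sum of absolute differences: |7--1|=8 + |3-8|=5 = 13.

13


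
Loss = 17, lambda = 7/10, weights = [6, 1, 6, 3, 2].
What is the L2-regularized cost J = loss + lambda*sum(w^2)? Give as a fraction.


L2 sq norm = sum(w^2) = 86. J = 17 + 7/10 * 86 = 386/5.

386/5


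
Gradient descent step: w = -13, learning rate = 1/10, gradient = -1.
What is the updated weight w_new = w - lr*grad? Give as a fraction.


w_new = -13 - 1/10 * -1 = -13 - -1/10 = -129/10.

-129/10


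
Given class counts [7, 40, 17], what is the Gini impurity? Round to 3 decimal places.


Total = 64. Proportions: 7/64, 40/64, 17/64. sum(p_i^2) = 0.4731. Gini = 1 - 0.4731 = 0.5269, which rounds to 0.527.

0.527


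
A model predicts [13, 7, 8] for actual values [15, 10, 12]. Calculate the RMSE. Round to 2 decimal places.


MSE = 9.6667. RMSE = sqrt(9.6667) = 3.11.

3.11


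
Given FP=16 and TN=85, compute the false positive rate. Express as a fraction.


FPR = FP / (FP + TN) = 16 / 101 = 16/101.

16/101


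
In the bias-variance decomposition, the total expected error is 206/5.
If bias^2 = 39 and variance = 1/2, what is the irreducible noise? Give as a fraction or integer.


Total error = bias^2 + variance + irreducible noise. So irreducible noise = 206/5 - 39 - 1/2 = 17/10.

17/10


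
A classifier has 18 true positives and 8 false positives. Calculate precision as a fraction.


Precision = TP / (TP + FP) = 18 / 26 = 9/13.

9/13


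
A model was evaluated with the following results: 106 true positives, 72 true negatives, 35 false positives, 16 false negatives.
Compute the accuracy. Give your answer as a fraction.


Accuracy = (TP + TN) / (TP + TN + FP + FN) = (106 + 72) / 229 = 178/229.

178/229


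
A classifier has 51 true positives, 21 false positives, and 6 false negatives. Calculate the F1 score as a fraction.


Precision = 51/72 = 17/24. Recall = 51/57 = 17/19. F1 = 2*P*R/(P+R) = 34/43.

34/43


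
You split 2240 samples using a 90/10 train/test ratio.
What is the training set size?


Test set = 2240 * 10% = 224. Training set = 2240 - 224 = 2016.

2016


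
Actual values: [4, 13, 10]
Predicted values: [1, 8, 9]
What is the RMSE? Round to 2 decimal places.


MSE = 11.6667. RMSE = sqrt(11.6667) = 3.42.

3.42


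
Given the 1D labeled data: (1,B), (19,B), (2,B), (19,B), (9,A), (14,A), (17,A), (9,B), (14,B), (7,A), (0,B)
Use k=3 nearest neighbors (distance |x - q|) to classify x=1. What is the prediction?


Distances: |1-1|=0, |19-1|=18, |2-1|=1, |19-1|=18, |9-1|=8, |14-1|=13, |17-1|=16, |9-1|=8, |14-1|=13, |7-1|=6, |0-1|=1. 3 nearest: (1,B), (2,B), (0,B). Counts: {'B': 3}. Majority class: B.

B


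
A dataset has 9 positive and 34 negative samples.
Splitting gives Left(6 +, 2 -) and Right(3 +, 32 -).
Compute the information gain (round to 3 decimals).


H(parent) = 0.7401. H(left) = 0.8113, H(right) = 0.4220. Weighted = (8/43)*0.8113 + (35/43)*0.4220 = 0.4944. IG = 0.7401 - 0.4944 = 0.2457, which rounds to 0.246.

0.246


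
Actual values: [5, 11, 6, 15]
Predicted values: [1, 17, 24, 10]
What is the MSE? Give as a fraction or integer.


MSE = (1/4) * ((5-1)^2=16 + (11-17)^2=36 + (6-24)^2=324 + (15-10)^2=25). Sum = 401. MSE = 401/4.

401/4


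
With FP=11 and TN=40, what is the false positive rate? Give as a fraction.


FPR = FP / (FP + TN) = 11 / 51 = 11/51.

11/51


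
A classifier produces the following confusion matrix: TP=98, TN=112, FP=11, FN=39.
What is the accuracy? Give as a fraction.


Accuracy = (TP + TN) / (TP + TN + FP + FN) = (98 + 112) / 260 = 21/26.

21/26


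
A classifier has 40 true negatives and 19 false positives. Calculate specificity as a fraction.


Specificity = TN / (TN + FP) = 40 / 59 = 40/59.

40/59


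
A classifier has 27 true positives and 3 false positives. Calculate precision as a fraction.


Precision = TP / (TP + FP) = 27 / 30 = 9/10.

9/10


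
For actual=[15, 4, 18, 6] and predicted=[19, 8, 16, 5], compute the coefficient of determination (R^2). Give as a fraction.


Mean(y) = 43/4. SS_res = 37. SS_tot = 555/4. R^2 = 1 - 37/(555/4) = 11/15.

11/15


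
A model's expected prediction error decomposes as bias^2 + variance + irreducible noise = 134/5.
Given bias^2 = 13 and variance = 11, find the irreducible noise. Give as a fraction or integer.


Total error = bias^2 + variance + irreducible noise. So irreducible noise = 134/5 - 13 - 11 = 14/5.

14/5


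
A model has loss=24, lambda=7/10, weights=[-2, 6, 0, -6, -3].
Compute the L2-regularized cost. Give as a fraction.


L2 sq norm = sum(w^2) = 85. J = 24 + 7/10 * 85 = 167/2.

167/2


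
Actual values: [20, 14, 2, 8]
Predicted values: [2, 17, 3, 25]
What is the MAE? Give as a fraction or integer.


MAE = (1/4) * (|20-2|=18 + |14-17|=3 + |2-3|=1 + |8-25|=17). Sum = 39. MAE = 39/4.

39/4


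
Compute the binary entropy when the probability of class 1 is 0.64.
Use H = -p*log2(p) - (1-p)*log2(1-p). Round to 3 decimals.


H = -0.64*log2(0.64) - 0.36*log2(0.36) = 0.943.

0.943


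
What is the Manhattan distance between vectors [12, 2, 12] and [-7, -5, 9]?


d = sum of absolute differences: |12--7|=19 + |2--5|=7 + |12-9|=3 = 29.

29


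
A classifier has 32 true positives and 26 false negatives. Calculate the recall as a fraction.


Recall = TP / (TP + FN) = 32 / 58 = 16/29.

16/29


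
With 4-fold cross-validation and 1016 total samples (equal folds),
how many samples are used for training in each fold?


Each validation fold has 1016/4 = 254 samples. Training set = 1016 - 254 = 762.

762


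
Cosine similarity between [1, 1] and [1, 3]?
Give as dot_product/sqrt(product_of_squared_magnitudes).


dot = 4. |a|^2 = 2, |b|^2 = 10. cos = 4/sqrt(20).

4/sqrt(20)


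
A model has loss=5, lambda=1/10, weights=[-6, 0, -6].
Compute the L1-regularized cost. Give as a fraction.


L1 norm = sum(|w|) = 12. J = 5 + 1/10 * 12 = 31/5.

31/5


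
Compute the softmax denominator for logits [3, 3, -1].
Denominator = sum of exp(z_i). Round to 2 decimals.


Denom = e^3=20.0855 + e^3=20.0855 + e^-1=0.3679. Sum = 40.5389, which rounds to 40.54.

40.54


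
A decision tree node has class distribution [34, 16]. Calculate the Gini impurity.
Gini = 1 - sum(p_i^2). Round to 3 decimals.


Total = 50. Proportions: 34/50, 16/50. sum(p_i^2) = 0.5648. Gini = 1 - 0.5648 = 0.4352, which rounds to 0.435.

0.435


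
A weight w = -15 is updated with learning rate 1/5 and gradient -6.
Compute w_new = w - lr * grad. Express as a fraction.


w_new = -15 - 1/5 * -6 = -15 - -6/5 = -69/5.

-69/5


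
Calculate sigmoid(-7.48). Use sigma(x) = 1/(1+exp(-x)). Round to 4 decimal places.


sigma(-7.48) = 1/(1+e^(7.48)) = 1/(1+1772.240776) = 1/1773.240776 = 0.0006.

0.0006


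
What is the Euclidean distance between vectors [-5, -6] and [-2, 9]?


d = sqrt(sum of squared differences). (-5--2)^2=9, (-6-9)^2=225. Sum = 234.

sqrt(234)


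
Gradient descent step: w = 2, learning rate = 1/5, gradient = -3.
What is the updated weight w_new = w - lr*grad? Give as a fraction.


w_new = 2 - 1/5 * -3 = 2 - -3/5 = 13/5.

13/5


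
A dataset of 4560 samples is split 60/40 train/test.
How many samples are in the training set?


Test set = 4560 * 40% = 1824. Training set = 4560 - 1824 = 2736.

2736


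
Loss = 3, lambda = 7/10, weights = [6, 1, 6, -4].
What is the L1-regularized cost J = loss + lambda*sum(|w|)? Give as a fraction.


L1 norm = sum(|w|) = 17. J = 3 + 7/10 * 17 = 149/10.

149/10


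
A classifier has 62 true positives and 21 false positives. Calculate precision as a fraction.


Precision = TP / (TP + FP) = 62 / 83 = 62/83.

62/83


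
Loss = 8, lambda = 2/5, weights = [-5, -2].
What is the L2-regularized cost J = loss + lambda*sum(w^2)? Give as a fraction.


L2 sq norm = sum(w^2) = 29. J = 8 + 2/5 * 29 = 98/5.

98/5


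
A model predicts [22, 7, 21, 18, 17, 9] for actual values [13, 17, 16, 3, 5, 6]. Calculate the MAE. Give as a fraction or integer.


MAE = (1/6) * (|13-22|=9 + |17-7|=10 + |16-21|=5 + |3-18|=15 + |5-17|=12 + |6-9|=3). Sum = 54. MAE = 9.

9


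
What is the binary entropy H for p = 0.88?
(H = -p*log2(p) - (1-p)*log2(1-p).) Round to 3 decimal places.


H = -0.88*log2(0.88) - 0.12*log2(0.12) = 0.529.

0.529


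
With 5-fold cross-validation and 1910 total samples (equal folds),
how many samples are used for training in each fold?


Each validation fold has 1910/5 = 382 samples. Training set = 1910 - 382 = 1528.

1528


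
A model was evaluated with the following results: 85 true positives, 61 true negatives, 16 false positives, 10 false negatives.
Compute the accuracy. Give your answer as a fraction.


Accuracy = (TP + TN) / (TP + TN + FP + FN) = (85 + 61) / 172 = 73/86.

73/86


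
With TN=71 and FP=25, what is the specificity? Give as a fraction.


Specificity = TN / (TN + FP) = 71 / 96 = 71/96.

71/96


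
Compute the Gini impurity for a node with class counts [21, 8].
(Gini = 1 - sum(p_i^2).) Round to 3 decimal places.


Total = 29. Proportions: 21/29, 8/29. sum(p_i^2) = 0.6005. Gini = 1 - 0.6005 = 0.3995, which rounds to 0.400.

0.400


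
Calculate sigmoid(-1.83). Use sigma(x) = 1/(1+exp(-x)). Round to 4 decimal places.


sigma(-1.83) = 1/(1+e^(1.83)) = 1/(1+6.233887) = 1/7.233887 = 0.1382.

0.1382


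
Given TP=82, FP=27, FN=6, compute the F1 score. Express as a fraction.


Precision = 82/109 = 82/109. Recall = 82/88 = 41/44. F1 = 2*P*R/(P+R) = 164/197.

164/197


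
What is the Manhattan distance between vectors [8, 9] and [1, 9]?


d = sum of absolute differences: |8-1|=7 + |9-9|=0 = 7.

7


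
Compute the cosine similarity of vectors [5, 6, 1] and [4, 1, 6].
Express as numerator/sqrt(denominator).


dot = 32. |a|^2 = 62, |b|^2 = 53. cos = 32/sqrt(3286).

32/sqrt(3286)


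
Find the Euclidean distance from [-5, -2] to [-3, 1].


d = sqrt(sum of squared differences). (-5--3)^2=4, (-2-1)^2=9. Sum = 13.

sqrt(13)


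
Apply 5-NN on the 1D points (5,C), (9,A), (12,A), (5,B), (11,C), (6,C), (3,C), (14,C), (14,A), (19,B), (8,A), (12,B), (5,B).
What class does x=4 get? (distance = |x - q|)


Distances: |5-4|=1, |9-4|=5, |12-4|=8, |5-4|=1, |11-4|=7, |6-4|=2, |3-4|=1, |14-4|=10, |14-4|=10, |19-4|=15, |8-4|=4, |12-4|=8, |5-4|=1. 5 nearest: (5,B), (5,B), (5,C), (3,C), (6,C). Counts: {'B': 2, 'C': 3}. Majority class: C.

C


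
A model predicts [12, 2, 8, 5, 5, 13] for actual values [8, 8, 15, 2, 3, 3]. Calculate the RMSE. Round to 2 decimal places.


MSE = 35.6667. RMSE = sqrt(35.6667) = 5.97.

5.97


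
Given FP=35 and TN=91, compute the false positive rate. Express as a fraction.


FPR = FP / (FP + TN) = 35 / 126 = 5/18.

5/18


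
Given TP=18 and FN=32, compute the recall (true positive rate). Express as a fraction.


Recall = TP / (TP + FN) = 18 / 50 = 9/25.

9/25


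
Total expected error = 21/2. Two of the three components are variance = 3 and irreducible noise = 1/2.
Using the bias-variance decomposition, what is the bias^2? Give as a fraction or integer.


Total error = bias^2 + variance + irreducible noise. So bias^2 = 21/2 - 3 - 1/2 = 7.

7


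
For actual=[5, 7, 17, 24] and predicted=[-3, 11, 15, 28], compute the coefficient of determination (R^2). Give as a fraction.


Mean(y) = 53/4. SS_res = 100. SS_tot = 947/4. R^2 = 1 - 100/(947/4) = 547/947.

547/947


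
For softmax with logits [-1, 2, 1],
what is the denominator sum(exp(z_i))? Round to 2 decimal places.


Denom = e^-1=0.3679 + e^2=7.3891 + e^1=2.7183. Sum = 10.4753, which rounds to 10.48.

10.48


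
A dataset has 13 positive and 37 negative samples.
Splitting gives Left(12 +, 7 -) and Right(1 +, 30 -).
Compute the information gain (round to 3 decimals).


H(parent) = 0.8267. H(left) = 0.9495, H(right) = 0.2056. Weighted = (19/50)*0.9495 + (31/50)*0.2056 = 0.4883. IG = 0.8267 - 0.4883 = 0.3384, which rounds to 0.338.

0.338


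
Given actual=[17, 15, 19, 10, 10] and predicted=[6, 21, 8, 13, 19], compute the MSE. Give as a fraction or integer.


MSE = (1/5) * ((17-6)^2=121 + (15-21)^2=36 + (19-8)^2=121 + (10-13)^2=9 + (10-19)^2=81). Sum = 368. MSE = 368/5.

368/5


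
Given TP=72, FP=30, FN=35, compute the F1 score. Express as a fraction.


Precision = 72/102 = 12/17. Recall = 72/107 = 72/107. F1 = 2*P*R/(P+R) = 144/209.

144/209


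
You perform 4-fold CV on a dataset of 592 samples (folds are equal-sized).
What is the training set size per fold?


Each validation fold has 592/4 = 148 samples. Training set = 592 - 148 = 444.

444


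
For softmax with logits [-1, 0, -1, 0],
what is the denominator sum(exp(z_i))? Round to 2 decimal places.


Denom = e^-1=0.3679 + e^0=1.0000 + e^-1=0.3679 + e^0=1.0000. Sum = 2.7358, which rounds to 2.74.

2.74


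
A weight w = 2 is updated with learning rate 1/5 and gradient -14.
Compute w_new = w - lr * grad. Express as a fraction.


w_new = 2 - 1/5 * -14 = 2 - -14/5 = 24/5.

24/5


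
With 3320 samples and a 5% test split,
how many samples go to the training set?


Test set = 3320 * 5% = 166. Training set = 3320 - 166 = 3154.

3154


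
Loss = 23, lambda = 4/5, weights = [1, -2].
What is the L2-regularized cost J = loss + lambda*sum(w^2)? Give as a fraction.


L2 sq norm = sum(w^2) = 5. J = 23 + 4/5 * 5 = 27.

27


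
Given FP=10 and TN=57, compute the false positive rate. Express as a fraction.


FPR = FP / (FP + TN) = 10 / 67 = 10/67.

10/67


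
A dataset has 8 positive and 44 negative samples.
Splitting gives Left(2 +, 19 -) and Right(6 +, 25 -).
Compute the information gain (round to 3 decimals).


H(parent) = 0.6194. H(left) = 0.4537, H(right) = 0.7088. Weighted = (21/52)*0.4537 + (31/52)*0.7088 = 0.6058. IG = 0.6194 - 0.6058 = 0.0136, which rounds to 0.014.

0.014


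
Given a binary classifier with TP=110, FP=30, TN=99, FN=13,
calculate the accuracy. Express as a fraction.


Accuracy = (TP + TN) / (TP + TN + FP + FN) = (110 + 99) / 252 = 209/252.

209/252


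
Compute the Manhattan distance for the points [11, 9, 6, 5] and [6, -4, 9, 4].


d = sum of absolute differences: |11-6|=5 + |9--4|=13 + |6-9|=3 + |5-4|=1 = 22.

22


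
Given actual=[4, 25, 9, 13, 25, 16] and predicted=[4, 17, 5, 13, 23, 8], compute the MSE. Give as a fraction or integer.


MSE = (1/6) * ((4-4)^2=0 + (25-17)^2=64 + (9-5)^2=16 + (13-13)^2=0 + (25-23)^2=4 + (16-8)^2=64). Sum = 148. MSE = 74/3.

74/3


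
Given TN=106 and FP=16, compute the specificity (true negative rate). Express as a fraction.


Specificity = TN / (TN + FP) = 106 / 122 = 53/61.

53/61


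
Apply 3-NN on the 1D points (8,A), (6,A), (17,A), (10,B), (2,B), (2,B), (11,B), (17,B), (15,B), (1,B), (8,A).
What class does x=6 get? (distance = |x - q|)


Distances: |8-6|=2, |6-6|=0, |17-6|=11, |10-6|=4, |2-6|=4, |2-6|=4, |11-6|=5, |17-6|=11, |15-6|=9, |1-6|=5, |8-6|=2. 3 nearest: (6,A), (8,A), (8,A). Counts: {'A': 3}. Majority class: A.

A


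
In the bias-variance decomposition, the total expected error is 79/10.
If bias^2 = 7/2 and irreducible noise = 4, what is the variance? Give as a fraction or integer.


Total error = bias^2 + variance + irreducible noise. So variance = 79/10 - 7/2 - 4 = 2/5.

2/5


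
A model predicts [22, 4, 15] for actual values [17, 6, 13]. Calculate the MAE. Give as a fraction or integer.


MAE = (1/3) * (|17-22|=5 + |6-4|=2 + |13-15|=2). Sum = 9. MAE = 3.

3


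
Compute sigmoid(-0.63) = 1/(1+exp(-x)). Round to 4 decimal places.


sigma(-0.63) = 1/(1+e^(0.63)) = 1/(1+1.877611) = 1/2.877611 = 0.3475.

0.3475


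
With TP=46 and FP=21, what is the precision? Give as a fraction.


Precision = TP / (TP + FP) = 46 / 67 = 46/67.

46/67


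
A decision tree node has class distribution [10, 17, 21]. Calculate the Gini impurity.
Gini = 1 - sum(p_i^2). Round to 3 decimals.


Total = 48. Proportions: 10/48, 17/48, 21/48. sum(p_i^2) = 0.3602. Gini = 1 - 0.3602 = 0.6398, which rounds to 0.640.

0.640


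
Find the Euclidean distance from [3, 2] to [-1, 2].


d = sqrt(sum of squared differences). (3--1)^2=16, (2-2)^2=0. Sum = 16.

4


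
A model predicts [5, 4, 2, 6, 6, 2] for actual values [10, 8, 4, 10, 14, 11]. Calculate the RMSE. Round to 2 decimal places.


MSE = 34.3333. RMSE = sqrt(34.3333) = 5.86.

5.86


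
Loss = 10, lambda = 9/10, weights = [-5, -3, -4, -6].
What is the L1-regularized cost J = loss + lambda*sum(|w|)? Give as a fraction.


L1 norm = sum(|w|) = 18. J = 10 + 9/10 * 18 = 131/5.

131/5


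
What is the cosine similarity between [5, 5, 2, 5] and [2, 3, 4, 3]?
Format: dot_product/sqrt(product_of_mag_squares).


dot = 48. |a|^2 = 79, |b|^2 = 38. cos = 48/sqrt(3002).

48/sqrt(3002)


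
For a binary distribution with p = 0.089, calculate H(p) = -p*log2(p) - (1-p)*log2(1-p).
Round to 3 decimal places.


H = -0.089*log2(0.089) - 0.911*log2(0.911) = 0.433.

0.433


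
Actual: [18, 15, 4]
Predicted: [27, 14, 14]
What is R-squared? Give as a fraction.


Mean(y) = 37/3. SS_res = 182. SS_tot = 326/3. R^2 = 1 - 182/(326/3) = -110/163.

-110/163


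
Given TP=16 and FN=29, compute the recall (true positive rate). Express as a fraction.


Recall = TP / (TP + FN) = 16 / 45 = 16/45.

16/45


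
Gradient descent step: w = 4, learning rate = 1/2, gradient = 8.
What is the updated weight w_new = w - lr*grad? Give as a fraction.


w_new = 4 - 1/2 * 8 = 4 - 4 = 0.

0


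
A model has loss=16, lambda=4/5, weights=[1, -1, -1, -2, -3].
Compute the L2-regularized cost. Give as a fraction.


L2 sq norm = sum(w^2) = 16. J = 16 + 4/5 * 16 = 144/5.

144/5


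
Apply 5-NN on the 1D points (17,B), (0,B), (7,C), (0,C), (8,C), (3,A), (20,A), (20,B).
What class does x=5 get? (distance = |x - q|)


Distances: |17-5|=12, |0-5|=5, |7-5|=2, |0-5|=5, |8-5|=3, |3-5|=2, |20-5|=15, |20-5|=15. 5 nearest: (3,A), (7,C), (8,C), (0,B), (0,C). Counts: {'A': 1, 'C': 3, 'B': 1}. Majority class: C.

C


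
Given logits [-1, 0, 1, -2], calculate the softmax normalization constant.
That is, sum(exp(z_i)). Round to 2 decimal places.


Denom = e^-1=0.3679 + e^0=1.0000 + e^1=2.7183 + e^-2=0.1353. Sum = 4.2215, which rounds to 4.22.

4.22


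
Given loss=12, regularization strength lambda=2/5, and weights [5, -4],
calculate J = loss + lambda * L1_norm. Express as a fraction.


L1 norm = sum(|w|) = 9. J = 12 + 2/5 * 9 = 78/5.

78/5


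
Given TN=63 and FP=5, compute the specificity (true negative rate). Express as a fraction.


Specificity = TN / (TN + FP) = 63 / 68 = 63/68.

63/68


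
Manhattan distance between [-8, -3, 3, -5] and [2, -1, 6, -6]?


d = sum of absolute differences: |-8-2|=10 + |-3--1|=2 + |3-6|=3 + |-5--6|=1 = 16.

16


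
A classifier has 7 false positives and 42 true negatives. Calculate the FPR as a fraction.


FPR = FP / (FP + TN) = 7 / 49 = 1/7.

1/7


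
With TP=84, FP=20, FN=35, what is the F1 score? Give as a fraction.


Precision = 84/104 = 21/26. Recall = 84/119 = 12/17. F1 = 2*P*R/(P+R) = 168/223.

168/223


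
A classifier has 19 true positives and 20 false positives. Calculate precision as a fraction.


Precision = TP / (TP + FP) = 19 / 39 = 19/39.

19/39


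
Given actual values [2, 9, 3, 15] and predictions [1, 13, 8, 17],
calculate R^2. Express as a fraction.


Mean(y) = 29/4. SS_res = 46. SS_tot = 435/4. R^2 = 1 - 46/(435/4) = 251/435.

251/435


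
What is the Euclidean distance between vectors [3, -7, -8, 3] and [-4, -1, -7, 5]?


d = sqrt(sum of squared differences). (3--4)^2=49, (-7--1)^2=36, (-8--7)^2=1, (3-5)^2=4. Sum = 90.

sqrt(90)


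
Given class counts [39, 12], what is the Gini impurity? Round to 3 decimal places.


Total = 51. Proportions: 39/51, 12/51. sum(p_i^2) = 0.6401. Gini = 1 - 0.6401 = 0.3599, which rounds to 0.360.

0.360


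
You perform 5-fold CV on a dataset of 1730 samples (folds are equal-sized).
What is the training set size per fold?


Each validation fold has 1730/5 = 346 samples. Training set = 1730 - 346 = 1384.

1384


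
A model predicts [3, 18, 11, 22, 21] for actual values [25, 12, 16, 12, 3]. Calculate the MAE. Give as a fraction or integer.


MAE = (1/5) * (|25-3|=22 + |12-18|=6 + |16-11|=5 + |12-22|=10 + |3-21|=18). Sum = 61. MAE = 61/5.

61/5


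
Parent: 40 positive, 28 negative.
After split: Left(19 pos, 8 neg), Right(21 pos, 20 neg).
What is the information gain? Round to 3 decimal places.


H(parent) = 0.9774. H(left) = 0.8767, H(right) = 0.9996. Weighted = (27/68)*0.8767 + (41/68)*0.9996 = 0.9508. IG = 0.9774 - 0.9508 = 0.0266, which rounds to 0.027.

0.027
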